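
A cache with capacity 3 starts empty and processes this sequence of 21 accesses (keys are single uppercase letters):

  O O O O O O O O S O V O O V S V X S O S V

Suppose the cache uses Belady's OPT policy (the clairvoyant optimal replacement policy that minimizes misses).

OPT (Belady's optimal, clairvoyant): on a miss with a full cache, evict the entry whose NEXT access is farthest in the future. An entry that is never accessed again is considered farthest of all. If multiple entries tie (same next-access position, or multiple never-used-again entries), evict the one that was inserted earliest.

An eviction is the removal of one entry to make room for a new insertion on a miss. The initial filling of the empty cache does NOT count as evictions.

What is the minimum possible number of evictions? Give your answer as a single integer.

Answer: 2

Derivation:
OPT (Belady) simulation (capacity=3):
  1. access O: MISS. Cache: [O]
  2. access O: HIT. Next use of O: step 3. Cache: [O]
  3. access O: HIT. Next use of O: step 4. Cache: [O]
  4. access O: HIT. Next use of O: step 5. Cache: [O]
  5. access O: HIT. Next use of O: step 6. Cache: [O]
  6. access O: HIT. Next use of O: step 7. Cache: [O]
  7. access O: HIT. Next use of O: step 8. Cache: [O]
  8. access O: HIT. Next use of O: step 10. Cache: [O]
  9. access S: MISS. Cache: [O S]
  10. access O: HIT. Next use of O: step 12. Cache: [O S]
  11. access V: MISS. Cache: [O S V]
  12. access O: HIT. Next use of O: step 13. Cache: [O S V]
  13. access O: HIT. Next use of O: step 19. Cache: [O S V]
  14. access V: HIT. Next use of V: step 16. Cache: [O S V]
  15. access S: HIT. Next use of S: step 18. Cache: [O S V]
  16. access V: HIT. Next use of V: step 21. Cache: [O S V]
  17. access X: MISS, evict V (next use: step 21). Cache: [O S X]
  18. access S: HIT. Next use of S: step 20. Cache: [O S X]
  19. access O: HIT. Next use of O: never. Cache: [O S X]
  20. access S: HIT. Next use of S: never. Cache: [O S X]
  21. access V: MISS, evict O (next use: never). Cache: [S X V]
Total: 16 hits, 5 misses, 2 evictions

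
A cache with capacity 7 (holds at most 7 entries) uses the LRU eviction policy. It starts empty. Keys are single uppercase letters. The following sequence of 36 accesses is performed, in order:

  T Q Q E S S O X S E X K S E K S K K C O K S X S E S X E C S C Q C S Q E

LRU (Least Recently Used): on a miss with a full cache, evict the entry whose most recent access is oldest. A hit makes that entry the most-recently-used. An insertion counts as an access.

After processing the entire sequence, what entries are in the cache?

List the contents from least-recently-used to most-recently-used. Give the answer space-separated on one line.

Answer: O K X C S Q E

Derivation:
LRU simulation (capacity=7):
  1. access T: MISS. Cache (LRU->MRU): [T]
  2. access Q: MISS. Cache (LRU->MRU): [T Q]
  3. access Q: HIT. Cache (LRU->MRU): [T Q]
  4. access E: MISS. Cache (LRU->MRU): [T Q E]
  5. access S: MISS. Cache (LRU->MRU): [T Q E S]
  6. access S: HIT. Cache (LRU->MRU): [T Q E S]
  7. access O: MISS. Cache (LRU->MRU): [T Q E S O]
  8. access X: MISS. Cache (LRU->MRU): [T Q E S O X]
  9. access S: HIT. Cache (LRU->MRU): [T Q E O X S]
  10. access E: HIT. Cache (LRU->MRU): [T Q O X S E]
  11. access X: HIT. Cache (LRU->MRU): [T Q O S E X]
  12. access K: MISS. Cache (LRU->MRU): [T Q O S E X K]
  13. access S: HIT. Cache (LRU->MRU): [T Q O E X K S]
  14. access E: HIT. Cache (LRU->MRU): [T Q O X K S E]
  15. access K: HIT. Cache (LRU->MRU): [T Q O X S E K]
  16. access S: HIT. Cache (LRU->MRU): [T Q O X E K S]
  17. access K: HIT. Cache (LRU->MRU): [T Q O X E S K]
  18. access K: HIT. Cache (LRU->MRU): [T Q O X E S K]
  19. access C: MISS, evict T. Cache (LRU->MRU): [Q O X E S K C]
  20. access O: HIT. Cache (LRU->MRU): [Q X E S K C O]
  21. access K: HIT. Cache (LRU->MRU): [Q X E S C O K]
  22. access S: HIT. Cache (LRU->MRU): [Q X E C O K S]
  23. access X: HIT. Cache (LRU->MRU): [Q E C O K S X]
  24. access S: HIT. Cache (LRU->MRU): [Q E C O K X S]
  25. access E: HIT. Cache (LRU->MRU): [Q C O K X S E]
  26. access S: HIT. Cache (LRU->MRU): [Q C O K X E S]
  27. access X: HIT. Cache (LRU->MRU): [Q C O K E S X]
  28. access E: HIT. Cache (LRU->MRU): [Q C O K S X E]
  29. access C: HIT. Cache (LRU->MRU): [Q O K S X E C]
  30. access S: HIT. Cache (LRU->MRU): [Q O K X E C S]
  31. access C: HIT. Cache (LRU->MRU): [Q O K X E S C]
  32. access Q: HIT. Cache (LRU->MRU): [O K X E S C Q]
  33. access C: HIT. Cache (LRU->MRU): [O K X E S Q C]
  34. access S: HIT. Cache (LRU->MRU): [O K X E Q C S]
  35. access Q: HIT. Cache (LRU->MRU): [O K X E C S Q]
  36. access E: HIT. Cache (LRU->MRU): [O K X C S Q E]
Total: 28 hits, 8 misses, 1 evictions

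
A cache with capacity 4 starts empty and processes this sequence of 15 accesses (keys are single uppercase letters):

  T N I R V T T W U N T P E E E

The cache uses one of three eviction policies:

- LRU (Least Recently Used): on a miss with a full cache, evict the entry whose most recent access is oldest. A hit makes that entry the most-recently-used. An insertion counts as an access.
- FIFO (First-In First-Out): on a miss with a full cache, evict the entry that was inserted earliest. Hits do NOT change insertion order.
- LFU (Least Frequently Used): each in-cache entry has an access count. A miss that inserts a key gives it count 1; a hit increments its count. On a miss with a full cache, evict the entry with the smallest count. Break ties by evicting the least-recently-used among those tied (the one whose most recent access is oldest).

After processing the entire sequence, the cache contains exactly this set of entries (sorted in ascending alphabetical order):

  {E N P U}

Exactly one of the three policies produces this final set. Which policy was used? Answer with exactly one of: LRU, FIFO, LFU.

Answer: FIFO

Derivation:
Simulating under each policy and comparing final sets:
  LRU: final set = {E N P T} -> differs
  FIFO: final set = {E N P U} -> MATCHES target
  LFU: final set = {E N P T} -> differs
Only FIFO produces the target set.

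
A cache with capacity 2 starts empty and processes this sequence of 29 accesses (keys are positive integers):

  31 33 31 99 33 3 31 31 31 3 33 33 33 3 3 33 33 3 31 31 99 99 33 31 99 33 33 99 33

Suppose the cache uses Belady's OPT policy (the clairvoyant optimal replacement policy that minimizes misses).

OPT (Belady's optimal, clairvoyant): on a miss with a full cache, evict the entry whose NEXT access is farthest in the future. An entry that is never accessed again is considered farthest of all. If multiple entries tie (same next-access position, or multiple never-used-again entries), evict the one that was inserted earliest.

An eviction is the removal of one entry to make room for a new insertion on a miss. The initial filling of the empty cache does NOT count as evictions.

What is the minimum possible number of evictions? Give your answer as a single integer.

OPT (Belady) simulation (capacity=2):
  1. access 31: MISS. Cache: [31]
  2. access 33: MISS. Cache: [31 33]
  3. access 31: HIT. Next use of 31: step 7. Cache: [31 33]
  4. access 99: MISS, evict 31 (next use: step 7). Cache: [33 99]
  5. access 33: HIT. Next use of 33: step 11. Cache: [33 99]
  6. access 3: MISS, evict 99 (next use: step 21). Cache: [33 3]
  7. access 31: MISS, evict 33 (next use: step 11). Cache: [3 31]
  8. access 31: HIT. Next use of 31: step 9. Cache: [3 31]
  9. access 31: HIT. Next use of 31: step 19. Cache: [3 31]
  10. access 3: HIT. Next use of 3: step 14. Cache: [3 31]
  11. access 33: MISS, evict 31 (next use: step 19). Cache: [3 33]
  12. access 33: HIT. Next use of 33: step 13. Cache: [3 33]
  13. access 33: HIT. Next use of 33: step 16. Cache: [3 33]
  14. access 3: HIT. Next use of 3: step 15. Cache: [3 33]
  15. access 3: HIT. Next use of 3: step 18. Cache: [3 33]
  16. access 33: HIT. Next use of 33: step 17. Cache: [3 33]
  17. access 33: HIT. Next use of 33: step 23. Cache: [3 33]
  18. access 3: HIT. Next use of 3: never. Cache: [3 33]
  19. access 31: MISS, evict 3 (next use: never). Cache: [33 31]
  20. access 31: HIT. Next use of 31: step 24. Cache: [33 31]
  21. access 99: MISS, evict 31 (next use: step 24). Cache: [33 99]
  22. access 99: HIT. Next use of 99: step 25. Cache: [33 99]
  23. access 33: HIT. Next use of 33: step 26. Cache: [33 99]
  24. access 31: MISS, evict 33 (next use: step 26). Cache: [99 31]
  25. access 99: HIT. Next use of 99: step 28. Cache: [99 31]
  26. access 33: MISS, evict 31 (next use: never). Cache: [99 33]
  27. access 33: HIT. Next use of 33: step 29. Cache: [99 33]
  28. access 99: HIT. Next use of 99: never. Cache: [99 33]
  29. access 33: HIT. Next use of 33: never. Cache: [99 33]
Total: 19 hits, 10 misses, 8 evictions

Answer: 8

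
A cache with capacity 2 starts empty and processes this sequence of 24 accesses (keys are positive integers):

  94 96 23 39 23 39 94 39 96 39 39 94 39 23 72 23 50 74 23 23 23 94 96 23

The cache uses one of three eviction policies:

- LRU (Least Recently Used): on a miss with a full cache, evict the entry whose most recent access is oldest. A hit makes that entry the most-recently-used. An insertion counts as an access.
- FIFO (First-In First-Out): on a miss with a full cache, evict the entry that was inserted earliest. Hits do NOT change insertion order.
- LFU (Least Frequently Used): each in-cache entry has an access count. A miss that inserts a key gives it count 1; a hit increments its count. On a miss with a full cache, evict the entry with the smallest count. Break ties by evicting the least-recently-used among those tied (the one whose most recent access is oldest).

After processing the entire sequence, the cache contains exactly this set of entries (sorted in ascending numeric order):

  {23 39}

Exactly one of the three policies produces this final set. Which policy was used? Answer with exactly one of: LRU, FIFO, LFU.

Simulating under each policy and comparing final sets:
  LRU: final set = {23 96} -> differs
  FIFO: final set = {23 96} -> differs
  LFU: final set = {23 39} -> MATCHES target
Only LFU produces the target set.

Answer: LFU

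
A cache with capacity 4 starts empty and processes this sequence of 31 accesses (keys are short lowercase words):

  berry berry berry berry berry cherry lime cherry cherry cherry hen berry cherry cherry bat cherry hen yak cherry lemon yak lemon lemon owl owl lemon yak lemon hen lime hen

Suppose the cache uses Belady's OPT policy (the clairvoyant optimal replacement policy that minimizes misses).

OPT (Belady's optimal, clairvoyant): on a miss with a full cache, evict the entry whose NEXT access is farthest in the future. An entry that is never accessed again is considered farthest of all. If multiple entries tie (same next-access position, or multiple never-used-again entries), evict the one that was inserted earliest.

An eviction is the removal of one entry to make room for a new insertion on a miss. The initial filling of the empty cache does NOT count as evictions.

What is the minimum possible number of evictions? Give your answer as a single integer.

Answer: 5

Derivation:
OPT (Belady) simulation (capacity=4):
  1. access berry: MISS. Cache: [berry]
  2. access berry: HIT. Next use of berry: step 3. Cache: [berry]
  3. access berry: HIT. Next use of berry: step 4. Cache: [berry]
  4. access berry: HIT. Next use of berry: step 5. Cache: [berry]
  5. access berry: HIT. Next use of berry: step 12. Cache: [berry]
  6. access cherry: MISS. Cache: [berry cherry]
  7. access lime: MISS. Cache: [berry cherry lime]
  8. access cherry: HIT. Next use of cherry: step 9. Cache: [berry cherry lime]
  9. access cherry: HIT. Next use of cherry: step 10. Cache: [berry cherry lime]
  10. access cherry: HIT. Next use of cherry: step 13. Cache: [berry cherry lime]
  11. access hen: MISS. Cache: [berry cherry lime hen]
  12. access berry: HIT. Next use of berry: never. Cache: [berry cherry lime hen]
  13. access cherry: HIT. Next use of cherry: step 14. Cache: [berry cherry lime hen]
  14. access cherry: HIT. Next use of cherry: step 16. Cache: [berry cherry lime hen]
  15. access bat: MISS, evict berry (next use: never). Cache: [cherry lime hen bat]
  16. access cherry: HIT. Next use of cherry: step 19. Cache: [cherry lime hen bat]
  17. access hen: HIT. Next use of hen: step 29. Cache: [cherry lime hen bat]
  18. access yak: MISS, evict bat (next use: never). Cache: [cherry lime hen yak]
  19. access cherry: HIT. Next use of cherry: never. Cache: [cherry lime hen yak]
  20. access lemon: MISS, evict cherry (next use: never). Cache: [lime hen yak lemon]
  21. access yak: HIT. Next use of yak: step 27. Cache: [lime hen yak lemon]
  22. access lemon: HIT. Next use of lemon: step 23. Cache: [lime hen yak lemon]
  23. access lemon: HIT. Next use of lemon: step 26. Cache: [lime hen yak lemon]
  24. access owl: MISS, evict lime (next use: step 30). Cache: [hen yak lemon owl]
  25. access owl: HIT. Next use of owl: never. Cache: [hen yak lemon owl]
  26. access lemon: HIT. Next use of lemon: step 28. Cache: [hen yak lemon owl]
  27. access yak: HIT. Next use of yak: never. Cache: [hen yak lemon owl]
  28. access lemon: HIT. Next use of lemon: never. Cache: [hen yak lemon owl]
  29. access hen: HIT. Next use of hen: step 31. Cache: [hen yak lemon owl]
  30. access lime: MISS, evict yak (next use: never). Cache: [hen lemon owl lime]
  31. access hen: HIT. Next use of hen: never. Cache: [hen lemon owl lime]
Total: 22 hits, 9 misses, 5 evictions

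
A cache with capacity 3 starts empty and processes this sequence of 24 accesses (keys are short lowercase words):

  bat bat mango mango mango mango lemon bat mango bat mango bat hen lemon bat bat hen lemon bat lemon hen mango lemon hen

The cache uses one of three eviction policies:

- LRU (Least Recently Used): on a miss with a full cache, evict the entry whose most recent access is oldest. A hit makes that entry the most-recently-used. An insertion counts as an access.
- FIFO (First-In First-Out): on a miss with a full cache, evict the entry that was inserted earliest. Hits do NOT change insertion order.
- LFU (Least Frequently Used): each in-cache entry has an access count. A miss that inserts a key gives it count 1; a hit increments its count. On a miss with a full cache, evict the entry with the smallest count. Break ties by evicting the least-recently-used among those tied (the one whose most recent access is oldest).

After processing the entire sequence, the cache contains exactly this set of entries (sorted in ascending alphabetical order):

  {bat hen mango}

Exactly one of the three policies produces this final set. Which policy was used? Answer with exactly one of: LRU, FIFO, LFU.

Simulating under each policy and comparing final sets:
  LRU: final set = {hen lemon mango} -> differs
  FIFO: final set = {hen lemon mango} -> differs
  LFU: final set = {bat hen mango} -> MATCHES target
Only LFU produces the target set.

Answer: LFU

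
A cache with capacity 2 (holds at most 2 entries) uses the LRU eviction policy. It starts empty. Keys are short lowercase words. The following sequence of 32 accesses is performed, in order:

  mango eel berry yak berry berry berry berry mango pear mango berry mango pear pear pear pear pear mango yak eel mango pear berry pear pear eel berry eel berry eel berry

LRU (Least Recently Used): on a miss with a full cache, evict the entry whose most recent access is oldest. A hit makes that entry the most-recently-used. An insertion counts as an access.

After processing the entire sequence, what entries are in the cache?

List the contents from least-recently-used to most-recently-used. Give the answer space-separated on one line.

Answer: eel berry

Derivation:
LRU simulation (capacity=2):
  1. access mango: MISS. Cache (LRU->MRU): [mango]
  2. access eel: MISS. Cache (LRU->MRU): [mango eel]
  3. access berry: MISS, evict mango. Cache (LRU->MRU): [eel berry]
  4. access yak: MISS, evict eel. Cache (LRU->MRU): [berry yak]
  5. access berry: HIT. Cache (LRU->MRU): [yak berry]
  6. access berry: HIT. Cache (LRU->MRU): [yak berry]
  7. access berry: HIT. Cache (LRU->MRU): [yak berry]
  8. access berry: HIT. Cache (LRU->MRU): [yak berry]
  9. access mango: MISS, evict yak. Cache (LRU->MRU): [berry mango]
  10. access pear: MISS, evict berry. Cache (LRU->MRU): [mango pear]
  11. access mango: HIT. Cache (LRU->MRU): [pear mango]
  12. access berry: MISS, evict pear. Cache (LRU->MRU): [mango berry]
  13. access mango: HIT. Cache (LRU->MRU): [berry mango]
  14. access pear: MISS, evict berry. Cache (LRU->MRU): [mango pear]
  15. access pear: HIT. Cache (LRU->MRU): [mango pear]
  16. access pear: HIT. Cache (LRU->MRU): [mango pear]
  17. access pear: HIT. Cache (LRU->MRU): [mango pear]
  18. access pear: HIT. Cache (LRU->MRU): [mango pear]
  19. access mango: HIT. Cache (LRU->MRU): [pear mango]
  20. access yak: MISS, evict pear. Cache (LRU->MRU): [mango yak]
  21. access eel: MISS, evict mango. Cache (LRU->MRU): [yak eel]
  22. access mango: MISS, evict yak. Cache (LRU->MRU): [eel mango]
  23. access pear: MISS, evict eel. Cache (LRU->MRU): [mango pear]
  24. access berry: MISS, evict mango. Cache (LRU->MRU): [pear berry]
  25. access pear: HIT. Cache (LRU->MRU): [berry pear]
  26. access pear: HIT. Cache (LRU->MRU): [berry pear]
  27. access eel: MISS, evict berry. Cache (LRU->MRU): [pear eel]
  28. access berry: MISS, evict pear. Cache (LRU->MRU): [eel berry]
  29. access eel: HIT. Cache (LRU->MRU): [berry eel]
  30. access berry: HIT. Cache (LRU->MRU): [eel berry]
  31. access eel: HIT. Cache (LRU->MRU): [berry eel]
  32. access berry: HIT. Cache (LRU->MRU): [eel berry]
Total: 17 hits, 15 misses, 13 evictions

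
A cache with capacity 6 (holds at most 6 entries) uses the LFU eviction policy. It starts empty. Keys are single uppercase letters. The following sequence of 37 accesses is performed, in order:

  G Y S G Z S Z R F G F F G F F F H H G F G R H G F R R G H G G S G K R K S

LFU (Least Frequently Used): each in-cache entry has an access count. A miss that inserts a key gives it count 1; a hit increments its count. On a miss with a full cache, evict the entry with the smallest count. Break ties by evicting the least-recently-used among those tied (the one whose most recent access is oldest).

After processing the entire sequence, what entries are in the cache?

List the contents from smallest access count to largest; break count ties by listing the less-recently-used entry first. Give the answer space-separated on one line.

Answer: K H S R F G

Derivation:
LFU simulation (capacity=6):
  1. access G: MISS. Cache: [G(c=1)]
  2. access Y: MISS. Cache: [G(c=1) Y(c=1)]
  3. access S: MISS. Cache: [G(c=1) Y(c=1) S(c=1)]
  4. access G: HIT, count now 2. Cache: [Y(c=1) S(c=1) G(c=2)]
  5. access Z: MISS. Cache: [Y(c=1) S(c=1) Z(c=1) G(c=2)]
  6. access S: HIT, count now 2. Cache: [Y(c=1) Z(c=1) G(c=2) S(c=2)]
  7. access Z: HIT, count now 2. Cache: [Y(c=1) G(c=2) S(c=2) Z(c=2)]
  8. access R: MISS. Cache: [Y(c=1) R(c=1) G(c=2) S(c=2) Z(c=2)]
  9. access F: MISS. Cache: [Y(c=1) R(c=1) F(c=1) G(c=2) S(c=2) Z(c=2)]
  10. access G: HIT, count now 3. Cache: [Y(c=1) R(c=1) F(c=1) S(c=2) Z(c=2) G(c=3)]
  11. access F: HIT, count now 2. Cache: [Y(c=1) R(c=1) S(c=2) Z(c=2) F(c=2) G(c=3)]
  12. access F: HIT, count now 3. Cache: [Y(c=1) R(c=1) S(c=2) Z(c=2) G(c=3) F(c=3)]
  13. access G: HIT, count now 4. Cache: [Y(c=1) R(c=1) S(c=2) Z(c=2) F(c=3) G(c=4)]
  14. access F: HIT, count now 4. Cache: [Y(c=1) R(c=1) S(c=2) Z(c=2) G(c=4) F(c=4)]
  15. access F: HIT, count now 5. Cache: [Y(c=1) R(c=1) S(c=2) Z(c=2) G(c=4) F(c=5)]
  16. access F: HIT, count now 6. Cache: [Y(c=1) R(c=1) S(c=2) Z(c=2) G(c=4) F(c=6)]
  17. access H: MISS, evict Y(c=1). Cache: [R(c=1) H(c=1) S(c=2) Z(c=2) G(c=4) F(c=6)]
  18. access H: HIT, count now 2. Cache: [R(c=1) S(c=2) Z(c=2) H(c=2) G(c=4) F(c=6)]
  19. access G: HIT, count now 5. Cache: [R(c=1) S(c=2) Z(c=2) H(c=2) G(c=5) F(c=6)]
  20. access F: HIT, count now 7. Cache: [R(c=1) S(c=2) Z(c=2) H(c=2) G(c=5) F(c=7)]
  21. access G: HIT, count now 6. Cache: [R(c=1) S(c=2) Z(c=2) H(c=2) G(c=6) F(c=7)]
  22. access R: HIT, count now 2. Cache: [S(c=2) Z(c=2) H(c=2) R(c=2) G(c=6) F(c=7)]
  23. access H: HIT, count now 3. Cache: [S(c=2) Z(c=2) R(c=2) H(c=3) G(c=6) F(c=7)]
  24. access G: HIT, count now 7. Cache: [S(c=2) Z(c=2) R(c=2) H(c=3) F(c=7) G(c=7)]
  25. access F: HIT, count now 8. Cache: [S(c=2) Z(c=2) R(c=2) H(c=3) G(c=7) F(c=8)]
  26. access R: HIT, count now 3. Cache: [S(c=2) Z(c=2) H(c=3) R(c=3) G(c=7) F(c=8)]
  27. access R: HIT, count now 4. Cache: [S(c=2) Z(c=2) H(c=3) R(c=4) G(c=7) F(c=8)]
  28. access G: HIT, count now 8. Cache: [S(c=2) Z(c=2) H(c=3) R(c=4) F(c=8) G(c=8)]
  29. access H: HIT, count now 4. Cache: [S(c=2) Z(c=2) R(c=4) H(c=4) F(c=8) G(c=8)]
  30. access G: HIT, count now 9. Cache: [S(c=2) Z(c=2) R(c=4) H(c=4) F(c=8) G(c=9)]
  31. access G: HIT, count now 10. Cache: [S(c=2) Z(c=2) R(c=4) H(c=4) F(c=8) G(c=10)]
  32. access S: HIT, count now 3. Cache: [Z(c=2) S(c=3) R(c=4) H(c=4) F(c=8) G(c=10)]
  33. access G: HIT, count now 11. Cache: [Z(c=2) S(c=3) R(c=4) H(c=4) F(c=8) G(c=11)]
  34. access K: MISS, evict Z(c=2). Cache: [K(c=1) S(c=3) R(c=4) H(c=4) F(c=8) G(c=11)]
  35. access R: HIT, count now 5. Cache: [K(c=1) S(c=3) H(c=4) R(c=5) F(c=8) G(c=11)]
  36. access K: HIT, count now 2. Cache: [K(c=2) S(c=3) H(c=4) R(c=5) F(c=8) G(c=11)]
  37. access S: HIT, count now 4. Cache: [K(c=2) H(c=4) S(c=4) R(c=5) F(c=8) G(c=11)]
Total: 29 hits, 8 misses, 2 evictions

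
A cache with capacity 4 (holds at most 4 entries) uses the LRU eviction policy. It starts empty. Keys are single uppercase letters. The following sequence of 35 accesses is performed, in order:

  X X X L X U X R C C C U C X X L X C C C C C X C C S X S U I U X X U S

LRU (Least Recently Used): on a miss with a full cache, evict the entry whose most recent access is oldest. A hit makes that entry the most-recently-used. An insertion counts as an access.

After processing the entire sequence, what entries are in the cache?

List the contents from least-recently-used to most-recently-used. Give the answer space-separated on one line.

LRU simulation (capacity=4):
  1. access X: MISS. Cache (LRU->MRU): [X]
  2. access X: HIT. Cache (LRU->MRU): [X]
  3. access X: HIT. Cache (LRU->MRU): [X]
  4. access L: MISS. Cache (LRU->MRU): [X L]
  5. access X: HIT. Cache (LRU->MRU): [L X]
  6. access U: MISS. Cache (LRU->MRU): [L X U]
  7. access X: HIT. Cache (LRU->MRU): [L U X]
  8. access R: MISS. Cache (LRU->MRU): [L U X R]
  9. access C: MISS, evict L. Cache (LRU->MRU): [U X R C]
  10. access C: HIT. Cache (LRU->MRU): [U X R C]
  11. access C: HIT. Cache (LRU->MRU): [U X R C]
  12. access U: HIT. Cache (LRU->MRU): [X R C U]
  13. access C: HIT. Cache (LRU->MRU): [X R U C]
  14. access X: HIT. Cache (LRU->MRU): [R U C X]
  15. access X: HIT. Cache (LRU->MRU): [R U C X]
  16. access L: MISS, evict R. Cache (LRU->MRU): [U C X L]
  17. access X: HIT. Cache (LRU->MRU): [U C L X]
  18. access C: HIT. Cache (LRU->MRU): [U L X C]
  19. access C: HIT. Cache (LRU->MRU): [U L X C]
  20. access C: HIT. Cache (LRU->MRU): [U L X C]
  21. access C: HIT. Cache (LRU->MRU): [U L X C]
  22. access C: HIT. Cache (LRU->MRU): [U L X C]
  23. access X: HIT. Cache (LRU->MRU): [U L C X]
  24. access C: HIT. Cache (LRU->MRU): [U L X C]
  25. access C: HIT. Cache (LRU->MRU): [U L X C]
  26. access S: MISS, evict U. Cache (LRU->MRU): [L X C S]
  27. access X: HIT. Cache (LRU->MRU): [L C S X]
  28. access S: HIT. Cache (LRU->MRU): [L C X S]
  29. access U: MISS, evict L. Cache (LRU->MRU): [C X S U]
  30. access I: MISS, evict C. Cache (LRU->MRU): [X S U I]
  31. access U: HIT. Cache (LRU->MRU): [X S I U]
  32. access X: HIT. Cache (LRU->MRU): [S I U X]
  33. access X: HIT. Cache (LRU->MRU): [S I U X]
  34. access U: HIT. Cache (LRU->MRU): [S I X U]
  35. access S: HIT. Cache (LRU->MRU): [I X U S]
Total: 26 hits, 9 misses, 5 evictions

Answer: I X U S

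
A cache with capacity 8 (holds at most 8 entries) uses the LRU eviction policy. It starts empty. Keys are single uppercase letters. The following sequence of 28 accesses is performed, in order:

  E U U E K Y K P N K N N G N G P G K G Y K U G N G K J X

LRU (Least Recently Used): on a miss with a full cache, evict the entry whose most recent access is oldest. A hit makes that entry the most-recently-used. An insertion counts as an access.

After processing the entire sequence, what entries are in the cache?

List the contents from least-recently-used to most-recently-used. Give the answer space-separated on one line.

LRU simulation (capacity=8):
  1. access E: MISS. Cache (LRU->MRU): [E]
  2. access U: MISS. Cache (LRU->MRU): [E U]
  3. access U: HIT. Cache (LRU->MRU): [E U]
  4. access E: HIT. Cache (LRU->MRU): [U E]
  5. access K: MISS. Cache (LRU->MRU): [U E K]
  6. access Y: MISS. Cache (LRU->MRU): [U E K Y]
  7. access K: HIT. Cache (LRU->MRU): [U E Y K]
  8. access P: MISS. Cache (LRU->MRU): [U E Y K P]
  9. access N: MISS. Cache (LRU->MRU): [U E Y K P N]
  10. access K: HIT. Cache (LRU->MRU): [U E Y P N K]
  11. access N: HIT. Cache (LRU->MRU): [U E Y P K N]
  12. access N: HIT. Cache (LRU->MRU): [U E Y P K N]
  13. access G: MISS. Cache (LRU->MRU): [U E Y P K N G]
  14. access N: HIT. Cache (LRU->MRU): [U E Y P K G N]
  15. access G: HIT. Cache (LRU->MRU): [U E Y P K N G]
  16. access P: HIT. Cache (LRU->MRU): [U E Y K N G P]
  17. access G: HIT. Cache (LRU->MRU): [U E Y K N P G]
  18. access K: HIT. Cache (LRU->MRU): [U E Y N P G K]
  19. access G: HIT. Cache (LRU->MRU): [U E Y N P K G]
  20. access Y: HIT. Cache (LRU->MRU): [U E N P K G Y]
  21. access K: HIT. Cache (LRU->MRU): [U E N P G Y K]
  22. access U: HIT. Cache (LRU->MRU): [E N P G Y K U]
  23. access G: HIT. Cache (LRU->MRU): [E N P Y K U G]
  24. access N: HIT. Cache (LRU->MRU): [E P Y K U G N]
  25. access G: HIT. Cache (LRU->MRU): [E P Y K U N G]
  26. access K: HIT. Cache (LRU->MRU): [E P Y U N G K]
  27. access J: MISS. Cache (LRU->MRU): [E P Y U N G K J]
  28. access X: MISS, evict E. Cache (LRU->MRU): [P Y U N G K J X]
Total: 19 hits, 9 misses, 1 evictions

Answer: P Y U N G K J X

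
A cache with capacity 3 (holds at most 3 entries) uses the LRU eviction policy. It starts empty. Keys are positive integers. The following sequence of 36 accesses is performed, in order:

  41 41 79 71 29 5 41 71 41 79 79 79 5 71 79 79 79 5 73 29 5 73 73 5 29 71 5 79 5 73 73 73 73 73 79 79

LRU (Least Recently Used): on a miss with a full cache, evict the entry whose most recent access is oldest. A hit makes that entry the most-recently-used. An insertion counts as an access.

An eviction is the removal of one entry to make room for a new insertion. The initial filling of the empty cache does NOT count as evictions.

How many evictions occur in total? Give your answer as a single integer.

LRU simulation (capacity=3):
  1. access 41: MISS. Cache (LRU->MRU): [41]
  2. access 41: HIT. Cache (LRU->MRU): [41]
  3. access 79: MISS. Cache (LRU->MRU): [41 79]
  4. access 71: MISS. Cache (LRU->MRU): [41 79 71]
  5. access 29: MISS, evict 41. Cache (LRU->MRU): [79 71 29]
  6. access 5: MISS, evict 79. Cache (LRU->MRU): [71 29 5]
  7. access 41: MISS, evict 71. Cache (LRU->MRU): [29 5 41]
  8. access 71: MISS, evict 29. Cache (LRU->MRU): [5 41 71]
  9. access 41: HIT. Cache (LRU->MRU): [5 71 41]
  10. access 79: MISS, evict 5. Cache (LRU->MRU): [71 41 79]
  11. access 79: HIT. Cache (LRU->MRU): [71 41 79]
  12. access 79: HIT. Cache (LRU->MRU): [71 41 79]
  13. access 5: MISS, evict 71. Cache (LRU->MRU): [41 79 5]
  14. access 71: MISS, evict 41. Cache (LRU->MRU): [79 5 71]
  15. access 79: HIT. Cache (LRU->MRU): [5 71 79]
  16. access 79: HIT. Cache (LRU->MRU): [5 71 79]
  17. access 79: HIT. Cache (LRU->MRU): [5 71 79]
  18. access 5: HIT. Cache (LRU->MRU): [71 79 5]
  19. access 73: MISS, evict 71. Cache (LRU->MRU): [79 5 73]
  20. access 29: MISS, evict 79. Cache (LRU->MRU): [5 73 29]
  21. access 5: HIT. Cache (LRU->MRU): [73 29 5]
  22. access 73: HIT. Cache (LRU->MRU): [29 5 73]
  23. access 73: HIT. Cache (LRU->MRU): [29 5 73]
  24. access 5: HIT. Cache (LRU->MRU): [29 73 5]
  25. access 29: HIT. Cache (LRU->MRU): [73 5 29]
  26. access 71: MISS, evict 73. Cache (LRU->MRU): [5 29 71]
  27. access 5: HIT. Cache (LRU->MRU): [29 71 5]
  28. access 79: MISS, evict 29. Cache (LRU->MRU): [71 5 79]
  29. access 5: HIT. Cache (LRU->MRU): [71 79 5]
  30. access 73: MISS, evict 71. Cache (LRU->MRU): [79 5 73]
  31. access 73: HIT. Cache (LRU->MRU): [79 5 73]
  32. access 73: HIT. Cache (LRU->MRU): [79 5 73]
  33. access 73: HIT. Cache (LRU->MRU): [79 5 73]
  34. access 73: HIT. Cache (LRU->MRU): [79 5 73]
  35. access 79: HIT. Cache (LRU->MRU): [5 73 79]
  36. access 79: HIT. Cache (LRU->MRU): [5 73 79]
Total: 21 hits, 15 misses, 12 evictions

Answer: 12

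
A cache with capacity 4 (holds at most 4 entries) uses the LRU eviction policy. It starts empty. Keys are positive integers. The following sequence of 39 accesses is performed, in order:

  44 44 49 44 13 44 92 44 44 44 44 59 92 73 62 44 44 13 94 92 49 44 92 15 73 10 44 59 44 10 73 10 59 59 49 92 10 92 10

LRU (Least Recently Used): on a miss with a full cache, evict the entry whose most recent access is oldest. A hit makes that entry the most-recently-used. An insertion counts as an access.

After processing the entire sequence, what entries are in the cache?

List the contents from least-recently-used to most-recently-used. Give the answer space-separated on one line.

LRU simulation (capacity=4):
  1. access 44: MISS. Cache (LRU->MRU): [44]
  2. access 44: HIT. Cache (LRU->MRU): [44]
  3. access 49: MISS. Cache (LRU->MRU): [44 49]
  4. access 44: HIT. Cache (LRU->MRU): [49 44]
  5. access 13: MISS. Cache (LRU->MRU): [49 44 13]
  6. access 44: HIT. Cache (LRU->MRU): [49 13 44]
  7. access 92: MISS. Cache (LRU->MRU): [49 13 44 92]
  8. access 44: HIT. Cache (LRU->MRU): [49 13 92 44]
  9. access 44: HIT. Cache (LRU->MRU): [49 13 92 44]
  10. access 44: HIT. Cache (LRU->MRU): [49 13 92 44]
  11. access 44: HIT. Cache (LRU->MRU): [49 13 92 44]
  12. access 59: MISS, evict 49. Cache (LRU->MRU): [13 92 44 59]
  13. access 92: HIT. Cache (LRU->MRU): [13 44 59 92]
  14. access 73: MISS, evict 13. Cache (LRU->MRU): [44 59 92 73]
  15. access 62: MISS, evict 44. Cache (LRU->MRU): [59 92 73 62]
  16. access 44: MISS, evict 59. Cache (LRU->MRU): [92 73 62 44]
  17. access 44: HIT. Cache (LRU->MRU): [92 73 62 44]
  18. access 13: MISS, evict 92. Cache (LRU->MRU): [73 62 44 13]
  19. access 94: MISS, evict 73. Cache (LRU->MRU): [62 44 13 94]
  20. access 92: MISS, evict 62. Cache (LRU->MRU): [44 13 94 92]
  21. access 49: MISS, evict 44. Cache (LRU->MRU): [13 94 92 49]
  22. access 44: MISS, evict 13. Cache (LRU->MRU): [94 92 49 44]
  23. access 92: HIT. Cache (LRU->MRU): [94 49 44 92]
  24. access 15: MISS, evict 94. Cache (LRU->MRU): [49 44 92 15]
  25. access 73: MISS, evict 49. Cache (LRU->MRU): [44 92 15 73]
  26. access 10: MISS, evict 44. Cache (LRU->MRU): [92 15 73 10]
  27. access 44: MISS, evict 92. Cache (LRU->MRU): [15 73 10 44]
  28. access 59: MISS, evict 15. Cache (LRU->MRU): [73 10 44 59]
  29. access 44: HIT. Cache (LRU->MRU): [73 10 59 44]
  30. access 10: HIT. Cache (LRU->MRU): [73 59 44 10]
  31. access 73: HIT. Cache (LRU->MRU): [59 44 10 73]
  32. access 10: HIT. Cache (LRU->MRU): [59 44 73 10]
  33. access 59: HIT. Cache (LRU->MRU): [44 73 10 59]
  34. access 59: HIT. Cache (LRU->MRU): [44 73 10 59]
  35. access 49: MISS, evict 44. Cache (LRU->MRU): [73 10 59 49]
  36. access 92: MISS, evict 73. Cache (LRU->MRU): [10 59 49 92]
  37. access 10: HIT. Cache (LRU->MRU): [59 49 92 10]
  38. access 92: HIT. Cache (LRU->MRU): [59 49 10 92]
  39. access 10: HIT. Cache (LRU->MRU): [59 49 92 10]
Total: 19 hits, 20 misses, 16 evictions

Answer: 59 49 92 10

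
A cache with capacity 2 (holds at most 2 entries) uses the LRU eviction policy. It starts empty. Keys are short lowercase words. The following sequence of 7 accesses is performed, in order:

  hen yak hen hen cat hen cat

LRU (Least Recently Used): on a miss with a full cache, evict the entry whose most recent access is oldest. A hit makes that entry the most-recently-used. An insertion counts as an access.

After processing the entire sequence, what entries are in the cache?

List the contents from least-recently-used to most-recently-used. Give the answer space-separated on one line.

Answer: hen cat

Derivation:
LRU simulation (capacity=2):
  1. access hen: MISS. Cache (LRU->MRU): [hen]
  2. access yak: MISS. Cache (LRU->MRU): [hen yak]
  3. access hen: HIT. Cache (LRU->MRU): [yak hen]
  4. access hen: HIT. Cache (LRU->MRU): [yak hen]
  5. access cat: MISS, evict yak. Cache (LRU->MRU): [hen cat]
  6. access hen: HIT. Cache (LRU->MRU): [cat hen]
  7. access cat: HIT. Cache (LRU->MRU): [hen cat]
Total: 4 hits, 3 misses, 1 evictions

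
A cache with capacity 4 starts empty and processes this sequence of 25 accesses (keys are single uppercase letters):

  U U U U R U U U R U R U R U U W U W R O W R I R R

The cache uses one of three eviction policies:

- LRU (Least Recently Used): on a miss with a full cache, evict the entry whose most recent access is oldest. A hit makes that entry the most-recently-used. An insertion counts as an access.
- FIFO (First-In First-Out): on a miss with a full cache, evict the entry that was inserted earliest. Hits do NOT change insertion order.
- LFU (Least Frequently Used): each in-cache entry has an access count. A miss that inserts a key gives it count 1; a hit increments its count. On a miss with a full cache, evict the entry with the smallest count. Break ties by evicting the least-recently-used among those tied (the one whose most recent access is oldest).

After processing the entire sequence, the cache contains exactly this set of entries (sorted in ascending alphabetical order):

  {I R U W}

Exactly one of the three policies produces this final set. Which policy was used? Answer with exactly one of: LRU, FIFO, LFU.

Answer: LFU

Derivation:
Simulating under each policy and comparing final sets:
  LRU: final set = {I O R W} -> differs
  FIFO: final set = {I O R W} -> differs
  LFU: final set = {I R U W} -> MATCHES target
Only LFU produces the target set.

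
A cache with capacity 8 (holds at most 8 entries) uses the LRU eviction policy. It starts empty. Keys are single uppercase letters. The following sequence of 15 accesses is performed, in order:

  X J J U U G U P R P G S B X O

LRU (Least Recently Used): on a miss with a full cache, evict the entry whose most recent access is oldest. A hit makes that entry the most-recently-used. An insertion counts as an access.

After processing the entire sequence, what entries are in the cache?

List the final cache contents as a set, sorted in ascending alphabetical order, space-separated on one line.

Answer: B G O P R S U X

Derivation:
LRU simulation (capacity=8):
  1. access X: MISS. Cache (LRU->MRU): [X]
  2. access J: MISS. Cache (LRU->MRU): [X J]
  3. access J: HIT. Cache (LRU->MRU): [X J]
  4. access U: MISS. Cache (LRU->MRU): [X J U]
  5. access U: HIT. Cache (LRU->MRU): [X J U]
  6. access G: MISS. Cache (LRU->MRU): [X J U G]
  7. access U: HIT. Cache (LRU->MRU): [X J G U]
  8. access P: MISS. Cache (LRU->MRU): [X J G U P]
  9. access R: MISS. Cache (LRU->MRU): [X J G U P R]
  10. access P: HIT. Cache (LRU->MRU): [X J G U R P]
  11. access G: HIT. Cache (LRU->MRU): [X J U R P G]
  12. access S: MISS. Cache (LRU->MRU): [X J U R P G S]
  13. access B: MISS. Cache (LRU->MRU): [X J U R P G S B]
  14. access X: HIT. Cache (LRU->MRU): [J U R P G S B X]
  15. access O: MISS, evict J. Cache (LRU->MRU): [U R P G S B X O]
Total: 6 hits, 9 misses, 1 evictions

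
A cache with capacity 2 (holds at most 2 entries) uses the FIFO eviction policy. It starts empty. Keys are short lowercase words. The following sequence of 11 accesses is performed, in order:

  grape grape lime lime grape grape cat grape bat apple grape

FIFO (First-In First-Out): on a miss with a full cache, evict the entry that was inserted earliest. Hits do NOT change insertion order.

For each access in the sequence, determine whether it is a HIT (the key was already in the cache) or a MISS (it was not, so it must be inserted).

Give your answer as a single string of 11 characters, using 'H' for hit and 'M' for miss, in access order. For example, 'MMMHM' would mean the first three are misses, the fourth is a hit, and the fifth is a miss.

Answer: MHMHHHMMMMM

Derivation:
FIFO simulation (capacity=2):
  1. access grape: MISS. Cache (old->new): [grape]
  2. access grape: HIT. Cache (old->new): [grape]
  3. access lime: MISS. Cache (old->new): [grape lime]
  4. access lime: HIT. Cache (old->new): [grape lime]
  5. access grape: HIT. Cache (old->new): [grape lime]
  6. access grape: HIT. Cache (old->new): [grape lime]
  7. access cat: MISS, evict grape. Cache (old->new): [lime cat]
  8. access grape: MISS, evict lime. Cache (old->new): [cat grape]
  9. access bat: MISS, evict cat. Cache (old->new): [grape bat]
  10. access apple: MISS, evict grape. Cache (old->new): [bat apple]
  11. access grape: MISS, evict bat. Cache (old->new): [apple grape]
Total: 4 hits, 7 misses, 5 evictions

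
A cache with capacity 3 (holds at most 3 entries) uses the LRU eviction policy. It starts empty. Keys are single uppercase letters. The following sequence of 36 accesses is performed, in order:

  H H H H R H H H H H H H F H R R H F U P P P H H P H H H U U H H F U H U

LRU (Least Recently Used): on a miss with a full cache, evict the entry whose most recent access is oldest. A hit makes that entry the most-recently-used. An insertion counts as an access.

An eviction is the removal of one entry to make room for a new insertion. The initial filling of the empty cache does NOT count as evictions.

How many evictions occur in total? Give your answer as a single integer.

Answer: 4

Derivation:
LRU simulation (capacity=3):
  1. access H: MISS. Cache (LRU->MRU): [H]
  2. access H: HIT. Cache (LRU->MRU): [H]
  3. access H: HIT. Cache (LRU->MRU): [H]
  4. access H: HIT. Cache (LRU->MRU): [H]
  5. access R: MISS. Cache (LRU->MRU): [H R]
  6. access H: HIT. Cache (LRU->MRU): [R H]
  7. access H: HIT. Cache (LRU->MRU): [R H]
  8. access H: HIT. Cache (LRU->MRU): [R H]
  9. access H: HIT. Cache (LRU->MRU): [R H]
  10. access H: HIT. Cache (LRU->MRU): [R H]
  11. access H: HIT. Cache (LRU->MRU): [R H]
  12. access H: HIT. Cache (LRU->MRU): [R H]
  13. access F: MISS. Cache (LRU->MRU): [R H F]
  14. access H: HIT. Cache (LRU->MRU): [R F H]
  15. access R: HIT. Cache (LRU->MRU): [F H R]
  16. access R: HIT. Cache (LRU->MRU): [F H R]
  17. access H: HIT. Cache (LRU->MRU): [F R H]
  18. access F: HIT. Cache (LRU->MRU): [R H F]
  19. access U: MISS, evict R. Cache (LRU->MRU): [H F U]
  20. access P: MISS, evict H. Cache (LRU->MRU): [F U P]
  21. access P: HIT. Cache (LRU->MRU): [F U P]
  22. access P: HIT. Cache (LRU->MRU): [F U P]
  23. access H: MISS, evict F. Cache (LRU->MRU): [U P H]
  24. access H: HIT. Cache (LRU->MRU): [U P H]
  25. access P: HIT. Cache (LRU->MRU): [U H P]
  26. access H: HIT. Cache (LRU->MRU): [U P H]
  27. access H: HIT. Cache (LRU->MRU): [U P H]
  28. access H: HIT. Cache (LRU->MRU): [U P H]
  29. access U: HIT. Cache (LRU->MRU): [P H U]
  30. access U: HIT. Cache (LRU->MRU): [P H U]
  31. access H: HIT. Cache (LRU->MRU): [P U H]
  32. access H: HIT. Cache (LRU->MRU): [P U H]
  33. access F: MISS, evict P. Cache (LRU->MRU): [U H F]
  34. access U: HIT. Cache (LRU->MRU): [H F U]
  35. access H: HIT. Cache (LRU->MRU): [F U H]
  36. access U: HIT. Cache (LRU->MRU): [F H U]
Total: 29 hits, 7 misses, 4 evictions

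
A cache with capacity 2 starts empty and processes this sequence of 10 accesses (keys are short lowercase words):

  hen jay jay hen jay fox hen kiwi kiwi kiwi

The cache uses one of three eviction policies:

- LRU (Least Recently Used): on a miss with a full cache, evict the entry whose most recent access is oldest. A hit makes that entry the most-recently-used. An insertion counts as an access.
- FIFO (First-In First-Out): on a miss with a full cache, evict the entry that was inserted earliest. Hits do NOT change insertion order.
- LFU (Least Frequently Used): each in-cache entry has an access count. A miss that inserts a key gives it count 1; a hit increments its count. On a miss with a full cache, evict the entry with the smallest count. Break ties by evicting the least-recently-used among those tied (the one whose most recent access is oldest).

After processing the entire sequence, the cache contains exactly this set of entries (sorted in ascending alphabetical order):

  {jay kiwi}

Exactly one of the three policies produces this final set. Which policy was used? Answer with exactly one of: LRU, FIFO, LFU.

Simulating under each policy and comparing final sets:
  LRU: final set = {hen kiwi} -> differs
  FIFO: final set = {hen kiwi} -> differs
  LFU: final set = {jay kiwi} -> MATCHES target
Only LFU produces the target set.

Answer: LFU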